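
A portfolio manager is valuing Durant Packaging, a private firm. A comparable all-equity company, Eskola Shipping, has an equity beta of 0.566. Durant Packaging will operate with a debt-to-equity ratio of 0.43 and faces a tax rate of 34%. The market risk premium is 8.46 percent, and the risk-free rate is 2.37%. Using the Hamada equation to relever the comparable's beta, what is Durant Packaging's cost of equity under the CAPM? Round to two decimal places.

β_L = β_U × [1 + (1 − t)(D/E)] = 0.566 × [1 + (1 − 0.34) × 0.43]
    = 0.566 × [1 + 0.66 × 0.43] = 0.566 × 1.2838 = 0.7266
E(R) = R_f + β_L × MRP = 2.37% + 0.7266 × 8.46% = 8.52%

8.52%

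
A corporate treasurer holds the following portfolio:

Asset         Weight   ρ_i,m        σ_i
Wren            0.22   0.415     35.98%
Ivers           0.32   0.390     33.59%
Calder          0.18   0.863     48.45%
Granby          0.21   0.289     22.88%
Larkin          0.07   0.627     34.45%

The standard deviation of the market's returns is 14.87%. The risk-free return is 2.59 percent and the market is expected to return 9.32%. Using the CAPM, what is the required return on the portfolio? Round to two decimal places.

10.69%

β_Wren = 0.415 × 35.98% / 14.87% = 1.0041
β_Ivers = 0.390 × 33.59% / 14.87% = 0.8810
β_Calder = 0.863 × 48.45% / 14.87% = 2.8119
β_Granby = 0.289 × 22.88% / 14.87% = 0.4447
β_Larkin = 0.627 × 34.45% / 14.87% = 1.4526
β_P = Σ w_i β_i = 0.22×1.0041 + 0.32×0.8810 + 0.18×2.8119 + 0.21×0.4447 + 0.07×1.4526 = 1.2040
MRP = 9.32% − 2.59% = 6.73%
E(R_P) = R_f + β_P × MRP = 2.59% + 1.2040 × 6.73% = 10.69%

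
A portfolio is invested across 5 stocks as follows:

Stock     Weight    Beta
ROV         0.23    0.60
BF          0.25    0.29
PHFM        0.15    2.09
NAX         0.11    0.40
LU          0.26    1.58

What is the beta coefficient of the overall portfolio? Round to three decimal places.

β_P = Σ w_i β_i = 0.23×0.60 + 0.25×0.29 + 0.15×2.09 + 0.11×0.40 + 0.26×1.58 = 0.9788

0.979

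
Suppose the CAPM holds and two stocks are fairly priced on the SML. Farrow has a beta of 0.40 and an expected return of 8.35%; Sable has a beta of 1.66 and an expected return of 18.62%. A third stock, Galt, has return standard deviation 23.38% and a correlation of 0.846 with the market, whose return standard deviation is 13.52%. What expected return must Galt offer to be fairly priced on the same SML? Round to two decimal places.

MRP = (18.62% − 8.35%) / (1.66 − 0.40) = 8.1508%
R_f = 8.35% − 0.40 × 8.1508% = 5.0897%
β_Galt = ρ·σ_i/σ_m = 0.846 × 23.38 / 13.52 = 1.4630
E(R_Galt) = R_f + β × MRP = 5.0897% + 1.4630 × 8.1508% = 17.01%

17.01%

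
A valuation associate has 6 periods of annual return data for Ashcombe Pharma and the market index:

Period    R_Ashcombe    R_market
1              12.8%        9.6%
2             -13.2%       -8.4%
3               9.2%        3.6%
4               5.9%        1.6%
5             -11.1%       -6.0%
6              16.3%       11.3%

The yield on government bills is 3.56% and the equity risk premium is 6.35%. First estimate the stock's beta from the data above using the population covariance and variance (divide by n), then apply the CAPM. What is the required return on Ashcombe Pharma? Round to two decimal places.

Mean R_i = (12.8 − 13.2 + 9.2 + 5.9 − 11.1 + 16.3) / 6 = 3.3167%
Mean R_m = (9.6 − 8.4 + 3.6 + 1.6 − 6.0 + 11.3) / 6 = 1.9500%
Σ(R_i − R̄_i)(R_m − R̄_m) = 488.3050  ⇒  Cov = 488.3050 / 6 = 81.3842
Σ(R_m − R̄_m)² = 319.1150  ⇒  Var(R_m) = 319.1150 / 6 = 53.1858
β = Cov / Var(R_m) = 81.3842 / 53.1858 = 1.5302
E(R) = R_f + β × MRP = 3.56% + 1.5302 × 6.35% = 13.28%

13.28%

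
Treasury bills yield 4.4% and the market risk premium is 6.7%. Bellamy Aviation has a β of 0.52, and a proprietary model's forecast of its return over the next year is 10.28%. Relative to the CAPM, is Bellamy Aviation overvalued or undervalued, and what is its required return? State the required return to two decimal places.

Undervalued; required return 7.88%

Required return = R_f + β·MRP = 4.4% + 0.52 × 6.7% = 7.88%
Forecast 10.28% > required 7.88% → the stock plots above the SML → undervalued.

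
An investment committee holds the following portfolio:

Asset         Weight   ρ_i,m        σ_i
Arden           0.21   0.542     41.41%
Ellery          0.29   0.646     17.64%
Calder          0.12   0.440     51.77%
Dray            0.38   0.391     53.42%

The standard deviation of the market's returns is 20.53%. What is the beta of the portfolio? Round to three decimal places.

β_Arden = 0.542 × 41.41% / 20.53% = 1.0932
β_Ellery = 0.646 × 17.64% / 20.53% = 0.5551
β_Calder = 0.440 × 51.77% / 20.53% = 1.1095
β_Dray = 0.391 × 53.42% / 20.53% = 1.0174
β_P = Σ w_i β_i = 0.21×1.0932 + 0.29×0.5551 + 0.12×1.1095 + 0.38×1.0174 = 0.9103

0.910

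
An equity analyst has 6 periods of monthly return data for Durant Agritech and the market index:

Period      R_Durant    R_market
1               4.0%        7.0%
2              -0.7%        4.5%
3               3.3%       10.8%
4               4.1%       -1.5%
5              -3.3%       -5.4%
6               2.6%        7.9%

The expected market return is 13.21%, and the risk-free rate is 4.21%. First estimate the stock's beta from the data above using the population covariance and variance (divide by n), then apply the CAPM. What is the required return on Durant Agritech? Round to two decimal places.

6.77%

Mean R_i = (4.0 − 0.7 + 3.3 + 4.1 − 3.3 + 2.6) / 6 = 1.6667%
Mean R_m = (7.0 + 4.5 + 10.8 − 1.5 − 5.4 + 7.9) / 6 = 3.8833%
Σ(R_i − R̄_i)(R_m − R̄_m) = 53.8667  ⇒  Cov = 53.8667 / 6 = 8.9778
Σ(R_m − R̄_m)² = 189.2283  ⇒  Var(R_m) = 189.2283 / 6 = 31.5381
β = Cov / Var(R_m) = 8.9778 / 31.5381 = 0.2847
MRP = 13.21% − 4.21% = 9.00%
E(R) = R_f + β × MRP = 4.21% + 0.2847 × 9.00% = 6.77%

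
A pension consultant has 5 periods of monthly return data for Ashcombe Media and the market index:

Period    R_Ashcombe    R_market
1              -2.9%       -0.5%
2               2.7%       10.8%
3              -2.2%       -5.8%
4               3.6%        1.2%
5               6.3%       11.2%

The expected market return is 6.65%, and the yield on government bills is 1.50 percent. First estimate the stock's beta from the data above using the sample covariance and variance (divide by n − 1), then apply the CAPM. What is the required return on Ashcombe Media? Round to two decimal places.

Mean R_i = (-2.9 + 2.7 − 2.2 + 3.6 + 6.3) / 5 = 1.5000%
Mean R_m = (-0.5 + 10.8 − 5.8 + 1.2 + 11.2) / 5 = 3.3800%
Σ(R_i − R̄_i)(R_m − R̄_m) = 92.9000  ⇒  Cov = 92.9000 / 4 = 23.2250
Σ(R_m − R̄_m)² = 220.2880  ⇒  Var(R_m) = 220.2880 / 4 = 55.0720
β = Cov / Var(R_m) = 23.2250 / 55.0720 = 0.4217
MRP = 6.65% − 1.50% = 5.15%
E(R) = R_f + β × MRP = 1.50% + 0.4217 × 5.15% = 3.67%

3.67%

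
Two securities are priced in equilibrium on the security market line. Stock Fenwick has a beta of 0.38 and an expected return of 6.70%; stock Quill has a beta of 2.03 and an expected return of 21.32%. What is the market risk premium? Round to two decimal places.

Both satisfy E(R) = R_f + β·MRP, so the slope of the SML is
MRP = (21.32% − 6.70%) / (2.03 − 0.38) = 14.62% / 1.65 = 8.8606%

8.86%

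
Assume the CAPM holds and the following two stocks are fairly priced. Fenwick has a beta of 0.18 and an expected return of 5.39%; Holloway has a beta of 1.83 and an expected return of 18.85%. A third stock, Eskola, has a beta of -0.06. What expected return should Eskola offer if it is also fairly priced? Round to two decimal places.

MRP (SML slope) = (18.85% − 5.39%) / (1.83 − 0.18) = 13.46% / 1.65 = 8.1576%
R_f (intercept) = 5.39% − 0.18 × 8.1576% = 3.9216%
E(R_Eskola) = R_f + β × MRP = 3.9216% + -0.06 × 8.1576% = 3.43%

3.43%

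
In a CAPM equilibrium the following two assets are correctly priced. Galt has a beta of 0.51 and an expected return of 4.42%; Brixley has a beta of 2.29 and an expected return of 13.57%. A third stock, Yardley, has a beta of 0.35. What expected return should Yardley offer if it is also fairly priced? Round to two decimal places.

3.60%

MRP (SML slope) = (13.57% − 4.42%) / (2.29 − 0.51) = 9.15% / 1.78 = 5.1404%
R_f (intercept) = 4.42% − 0.51 × 5.1404% = 1.7984%
E(R_Yardley) = R_f + β × MRP = 1.7984% + 0.35 × 5.1404% = 3.60%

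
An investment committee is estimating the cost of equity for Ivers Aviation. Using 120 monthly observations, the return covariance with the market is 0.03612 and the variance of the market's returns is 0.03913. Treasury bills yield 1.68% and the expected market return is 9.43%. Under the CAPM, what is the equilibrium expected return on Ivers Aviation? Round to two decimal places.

8.83%

β = Cov(R_i, R_m) / Var(R_m) = 0.03612 / 0.03913 = 0.9231
MRP = 9.43% − 1.68% = 7.75%
E(R) = R_f + β × MRP = 1.68% + 0.9231 × 7.75% = 8.83%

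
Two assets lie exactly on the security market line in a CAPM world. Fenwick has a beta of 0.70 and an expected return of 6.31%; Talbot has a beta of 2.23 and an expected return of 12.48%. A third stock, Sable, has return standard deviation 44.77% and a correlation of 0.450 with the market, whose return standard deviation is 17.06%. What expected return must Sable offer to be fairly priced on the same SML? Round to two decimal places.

8.25%

MRP = (12.48% − 6.31%) / (2.23 − 0.70) = 4.0327%
R_f = 6.31% − 0.70 × 4.0327% = 3.4871%
β_Sable = ρ·σ_i/σ_m = 0.450 × 44.77 / 17.06 = 1.1809
E(R_Sable) = R_f + β × MRP = 3.4871% + 1.1809 × 4.0327% = 8.25%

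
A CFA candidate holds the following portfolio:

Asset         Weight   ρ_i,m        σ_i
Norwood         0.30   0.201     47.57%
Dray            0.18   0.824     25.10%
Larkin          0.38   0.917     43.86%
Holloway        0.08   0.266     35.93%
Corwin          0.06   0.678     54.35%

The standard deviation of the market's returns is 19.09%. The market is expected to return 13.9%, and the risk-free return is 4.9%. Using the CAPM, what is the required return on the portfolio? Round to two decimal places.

16.62%

β_Norwood = 0.201 × 47.57% / 19.09% = 0.5009
β_Dray = 0.824 × 25.10% / 19.09% = 1.0834
β_Larkin = 0.917 × 43.86% / 19.09% = 2.1068
β_Holloway = 0.266 × 35.93% / 19.09% = 0.5006
β_Corwin = 0.678 × 54.35% / 19.09% = 1.9303
β_P = Σ w_i β_i = 0.30×0.5009 + 0.18×1.0834 + 0.38×2.1068 + 0.08×0.5006 + 0.06×1.9303 = 1.3017
MRP = 13.9% − 4.9% = 9.00%
E(R_P) = R_f + β_P × MRP = 4.9% + 1.3017 × 9.0% = 16.62%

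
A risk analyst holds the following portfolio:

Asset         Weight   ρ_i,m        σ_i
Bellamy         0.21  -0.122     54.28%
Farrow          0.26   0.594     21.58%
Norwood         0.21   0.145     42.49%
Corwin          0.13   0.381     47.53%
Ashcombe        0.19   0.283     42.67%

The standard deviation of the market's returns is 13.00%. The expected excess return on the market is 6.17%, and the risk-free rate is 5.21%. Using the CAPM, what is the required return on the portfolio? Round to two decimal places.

8.95%

β_Bellamy = -0.122 × 54.28% / 13.00% = -0.5094
β_Farrow = 0.594 × 21.58% / 13.00% = 0.9860
β_Norwood = 0.145 × 42.49% / 13.00% = 0.4739
β_Corwin = 0.381 × 47.53% / 13.00% = 1.3930
β_Ashcombe = 0.283 × 42.67% / 13.00% = 0.9289
β_P = Σ w_i β_i = 0.21×-0.5094 + 0.26×0.9860 + 0.21×0.4739 + 0.13×1.3930 + 0.19×0.9289 = 0.6065
E(R_P) = R_f + β_P × MRP = 5.21% + 0.6065 × 6.17% = 8.95%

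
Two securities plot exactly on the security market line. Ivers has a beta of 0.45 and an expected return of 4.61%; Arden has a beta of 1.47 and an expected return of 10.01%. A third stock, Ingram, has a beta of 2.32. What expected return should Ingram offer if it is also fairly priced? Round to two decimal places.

MRP (SML slope) = (10.01% − 4.61%) / (1.47 − 0.45) = 5.40% / 1.02 = 5.2941%
R_f (intercept) = 4.61% − 0.45 × 5.2941% = 2.2277%
E(R_Ingram) = R_f + β × MRP = 2.2277% + 2.32 × 5.2941% = 14.51%

14.51%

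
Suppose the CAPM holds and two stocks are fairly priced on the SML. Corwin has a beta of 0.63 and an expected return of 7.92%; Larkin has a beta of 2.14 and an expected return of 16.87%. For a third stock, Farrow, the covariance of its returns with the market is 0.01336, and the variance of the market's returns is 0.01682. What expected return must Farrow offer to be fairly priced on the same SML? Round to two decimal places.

MRP = (16.87% − 7.92%) / (2.14 − 0.63) = 5.9272%
R_f = 7.92% − 0.63 × 5.9272% = 4.1859%
β_Farrow = Cov / Var(R_m) = 0.01336 / 0.01682 = 0.7943
E(R_Farrow) = R_f + β × MRP = 4.1859% + 0.7943 × 5.9272% = 8.89%

8.89%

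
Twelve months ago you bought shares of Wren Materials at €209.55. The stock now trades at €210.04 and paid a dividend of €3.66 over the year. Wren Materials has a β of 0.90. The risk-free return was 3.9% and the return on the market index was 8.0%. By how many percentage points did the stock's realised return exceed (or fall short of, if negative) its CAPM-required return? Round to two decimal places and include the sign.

-5.61%

Realised HPR = (P1 + D1 − P0) / P0 = (210.04 + 3.66 − 209.55) / 209.55 = 4.15 / 209.55 = 1.9804%
MRP = 8.0% − 3.9% = 4.10%
CAPM required = R_f + β·MRP = 3.9% + 0.90 × 4.1% = 7.5900%
α = realised − required = 1.9804% − 7.5900% = -5.61%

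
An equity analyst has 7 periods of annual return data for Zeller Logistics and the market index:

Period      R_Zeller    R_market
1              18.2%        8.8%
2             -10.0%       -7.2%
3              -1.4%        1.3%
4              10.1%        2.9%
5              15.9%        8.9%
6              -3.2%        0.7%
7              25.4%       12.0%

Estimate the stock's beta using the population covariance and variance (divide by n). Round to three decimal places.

Mean R_i = (18.2 − 10.0 − 1.4 + 10.1 + 15.9 − 3.2 + 25.4) / 7 = 7.8571%
Mean R_m = (8.8 − 7.2 + 1.3 + 2.9 + 8.9 + 0.7 + 12.0) / 7 = 3.9143%
Σ(R_i − R̄_i)(R_m − R̄_m) = 488.4143  ⇒  Cov = 488.4143 / 7 = 69.7735
Σ(R_m − R̄_m)² = 255.8286  ⇒  Var(R_m) = 255.8286 / 7 = 36.5469
β = Cov / Var(R_m) = 69.7735 / 36.5469 = 1.9091

1.909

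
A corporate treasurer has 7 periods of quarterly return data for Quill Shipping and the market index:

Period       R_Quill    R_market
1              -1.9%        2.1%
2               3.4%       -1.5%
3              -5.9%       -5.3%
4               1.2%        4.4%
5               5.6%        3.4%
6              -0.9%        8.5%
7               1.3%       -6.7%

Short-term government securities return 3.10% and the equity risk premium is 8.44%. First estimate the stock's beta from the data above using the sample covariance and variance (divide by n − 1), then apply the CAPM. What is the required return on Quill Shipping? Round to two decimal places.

4.43%

Mean R_i = (-1.9 + 3.4 − 5.9 + 1.2 + 5.6 − 0.9 + 1.3) / 7 = 0.4000%
Mean R_m = (2.1 − 1.5 − 5.3 + 4.4 + 3.4 + 8.5 − 6.7) / 7 = 0.7000%
Σ(R_i − R̄_i)(R_m − R̄_m) = 28.1800  ⇒  Cov = 28.1800 / 6 = 4.6967
Σ(R_m − R̄_m)² = 179.3800  ⇒  Var(R_m) = 179.3800 / 6 = 29.8967
β = Cov / Var(R_m) = 4.6967 / 29.8967 = 0.1571
E(R) = R_f + β × MRP = 3.10% + 0.1571 × 8.44% = 4.43%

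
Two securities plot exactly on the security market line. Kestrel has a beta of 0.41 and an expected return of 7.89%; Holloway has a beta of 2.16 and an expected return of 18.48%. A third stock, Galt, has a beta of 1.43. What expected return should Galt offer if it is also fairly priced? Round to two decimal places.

14.06%

MRP (SML slope) = (18.48% − 7.89%) / (2.16 − 0.41) = 10.59% / 1.75 = 6.0514%
R_f (intercept) = 7.89% − 0.41 × 6.0514% = 5.4089%
E(R_Galt) = R_f + β × MRP = 5.4089% + 1.43 × 6.0514% = 14.06%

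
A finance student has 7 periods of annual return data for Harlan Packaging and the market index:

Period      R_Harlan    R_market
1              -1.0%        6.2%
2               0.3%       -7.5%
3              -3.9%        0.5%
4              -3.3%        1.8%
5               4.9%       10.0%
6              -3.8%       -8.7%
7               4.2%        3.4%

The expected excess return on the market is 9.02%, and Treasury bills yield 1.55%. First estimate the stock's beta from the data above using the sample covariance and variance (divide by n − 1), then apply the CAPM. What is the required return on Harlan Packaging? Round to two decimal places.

Mean R_i = (-1.0 + 0.3 − 3.9 − 3.3 + 4.9 − 3.8 + 4.2) / 7 = -0.3714%
Mean R_m = (6.2 − 7.5 + 0.5 + 1.8 + 10.0 − 8.7 + 3.4) / 7 = 0.8143%
Σ(R_i − R̄_i)(R_m − R̄_m) = 82.1171  ⇒  Cov = 82.1171 / 6 = 13.6862
Σ(R_m − R̄_m)² = 280.7886  ⇒  Var(R_m) = 280.7886 / 6 = 46.7981
β = Cov / Var(R_m) = 13.6862 / 46.7981 = 0.2925
E(R) = R_f + β × MRP = 1.55% + 0.2925 × 9.02% = 4.19%

4.19%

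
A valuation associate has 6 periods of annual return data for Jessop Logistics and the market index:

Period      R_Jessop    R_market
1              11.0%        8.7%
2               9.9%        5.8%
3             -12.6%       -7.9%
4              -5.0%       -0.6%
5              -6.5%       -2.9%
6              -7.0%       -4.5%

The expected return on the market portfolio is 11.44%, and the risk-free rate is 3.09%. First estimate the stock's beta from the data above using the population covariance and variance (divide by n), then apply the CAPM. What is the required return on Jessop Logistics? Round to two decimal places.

Mean R_i = (11.0 + 9.9 − 12.6 − 5.0 − 6.5 − 7.0) / 6 = -1.7000%
Mean R_m = (8.7 + 5.8 − 7.9 − 0.6 − 2.9 − 4.5) / 6 = -0.2333%
Σ(R_i − R̄_i)(R_m − R̄_m) = 303.6300  ⇒  Cov = 303.6300 / 6 = 50.6050
Σ(R_m − R̄_m)² = 200.4333  ⇒  Var(R_m) = 200.4333 / 6 = 33.4056
β = Cov / Var(R_m) = 50.6050 / 33.4056 = 1.5149
MRP = 11.44% − 3.09% = 8.35%
E(R) = R_f + β × MRP = 3.09% + 1.5149 × 8.35% = 15.74%

15.74%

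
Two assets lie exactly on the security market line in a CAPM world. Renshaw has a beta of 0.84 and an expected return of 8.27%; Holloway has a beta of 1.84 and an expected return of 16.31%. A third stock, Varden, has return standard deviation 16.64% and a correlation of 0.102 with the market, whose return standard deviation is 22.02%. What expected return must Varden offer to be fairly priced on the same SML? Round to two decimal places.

MRP = (16.31% − 8.27%) / (1.84 − 0.84) = 8.0400%
R_f = 8.27% − 0.84 × 8.0400% = 1.5164%
β_Varden = ρ·σ_i/σ_m = 0.102 × 16.64 / 22.02 = 0.0771
E(R_Varden) = R_f + β × MRP = 1.5164% + 0.0771 × 8.0400% = 2.14%

2.14%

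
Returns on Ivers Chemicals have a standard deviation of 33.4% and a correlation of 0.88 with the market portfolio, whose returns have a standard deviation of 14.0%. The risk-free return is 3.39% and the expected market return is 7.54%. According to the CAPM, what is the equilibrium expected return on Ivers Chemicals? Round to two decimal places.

β = ρ × σ_i / σ_m = 0.88 × 33.4% / 14.0% = 2.0994
MRP = 7.54% − 3.39% = 4.15%
E(R) = 3.39% + 2.0994 × 4.15% = 12.10%

12.10%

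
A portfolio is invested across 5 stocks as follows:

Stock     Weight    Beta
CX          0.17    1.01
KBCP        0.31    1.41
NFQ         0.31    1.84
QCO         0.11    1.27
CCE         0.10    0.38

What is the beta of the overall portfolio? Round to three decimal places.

β_P = Σ w_i β_i = 0.17×1.01 + 0.31×1.41 + 0.31×1.84 + 0.11×1.27 + 0.10×0.38 = 1.3569

1.357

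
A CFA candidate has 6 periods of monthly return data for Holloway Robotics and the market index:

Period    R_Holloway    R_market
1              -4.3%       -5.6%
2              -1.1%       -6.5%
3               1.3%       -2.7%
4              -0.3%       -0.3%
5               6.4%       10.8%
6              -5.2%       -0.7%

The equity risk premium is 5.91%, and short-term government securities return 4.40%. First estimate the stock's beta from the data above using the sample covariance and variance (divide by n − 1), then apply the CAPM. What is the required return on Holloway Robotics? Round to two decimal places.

7.38%

Mean R_i = (-4.3 − 1.1 + 1.3 − 0.3 + 6.4 − 5.2) / 6 = -0.5333%
Mean R_m = (-5.6 − 6.5 − 2.7 − 0.3 + 10.8 − 0.7) / 6 = -0.8333%
Σ(R_i − R̄_i)(R_m − R̄_m) = 97.9033  ⇒  Cov = 97.9033 / 5 = 19.5807
Σ(R_m − R̄_m)² = 193.9533  ⇒  Var(R_m) = 193.9533 / 5 = 38.7907
β = Cov / Var(R_m) = 19.5807 / 38.7907 = 0.5048
E(R) = R_f + β × MRP = 4.40% + 0.5048 × 5.91% = 7.38%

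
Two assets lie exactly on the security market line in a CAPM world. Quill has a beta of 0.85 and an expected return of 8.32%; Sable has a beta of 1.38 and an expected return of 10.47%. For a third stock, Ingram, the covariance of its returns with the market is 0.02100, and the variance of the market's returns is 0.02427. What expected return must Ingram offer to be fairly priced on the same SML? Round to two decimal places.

MRP = (10.47% − 8.32%) / (1.38 − 0.85) = 4.0566%
R_f = 8.32% − 0.85 × 4.0566% = 4.8719%
β_Ingram = Cov / Var(R_m) = 0.02100 / 0.02427 = 0.8653
E(R_Ingram) = R_f + β × MRP = 4.8719% + 0.8653 × 4.0566% = 8.38%

8.38%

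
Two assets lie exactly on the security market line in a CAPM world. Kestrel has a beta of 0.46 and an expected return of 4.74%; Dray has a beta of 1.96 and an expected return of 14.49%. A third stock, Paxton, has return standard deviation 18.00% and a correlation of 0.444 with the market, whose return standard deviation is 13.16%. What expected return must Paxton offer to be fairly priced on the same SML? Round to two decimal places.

MRP = (14.49% − 4.74%) / (1.96 − 0.46) = 6.5000%
R_f = 4.74% − 0.46 × 6.5000% = 1.7500%
β_Paxton = ρ·σ_i/σ_m = 0.444 × 18.00 / 13.16 = 0.6073
E(R_Paxton) = R_f + β × MRP = 1.7500% + 0.6073 × 6.5000% = 5.70%

5.70%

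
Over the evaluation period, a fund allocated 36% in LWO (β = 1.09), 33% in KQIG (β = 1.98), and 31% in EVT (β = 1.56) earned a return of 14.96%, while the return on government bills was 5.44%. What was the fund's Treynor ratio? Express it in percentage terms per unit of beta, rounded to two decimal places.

β_P = 0.36×1.09 + 0.33×1.98 + 0.31×1.56 = 1.5294
Treynor = (R_P − R_f) / β_P = (14.96% − 5.44%) / 1.5294 = 9.52% / 1.5294 = 6.22%

6.22%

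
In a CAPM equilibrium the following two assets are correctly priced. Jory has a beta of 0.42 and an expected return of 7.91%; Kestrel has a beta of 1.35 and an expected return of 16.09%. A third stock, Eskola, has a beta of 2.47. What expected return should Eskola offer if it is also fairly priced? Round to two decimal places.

25.94%

MRP (SML slope) = (16.09% − 7.91%) / (1.35 − 0.42) = 8.18% / 0.93 = 8.7957%
R_f (intercept) = 7.91% − 0.42 × 8.7957% = 4.2158%
E(R_Eskola) = R_f + β × MRP = 4.2158% + 2.47 × 8.7957% = 25.94%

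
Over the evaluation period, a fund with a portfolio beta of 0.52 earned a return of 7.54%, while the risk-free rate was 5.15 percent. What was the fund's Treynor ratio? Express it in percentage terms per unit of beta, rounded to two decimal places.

4.60%

Treynor = (R_P − R_f) / β_P = (7.54% − 5.15%) / 0.5200 = 2.39% / 0.5200 = 4.60%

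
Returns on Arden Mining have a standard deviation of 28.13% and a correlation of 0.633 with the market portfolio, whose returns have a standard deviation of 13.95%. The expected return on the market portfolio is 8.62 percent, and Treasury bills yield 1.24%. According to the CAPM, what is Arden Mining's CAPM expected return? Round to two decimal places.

10.66%

β = ρ × σ_i / σ_m = 0.633 × 28.13% / 13.95% = 1.2764
MRP = 8.62% − 1.24% = 7.38%
E(R) = 1.24% + 1.2764 × 7.38% = 10.66%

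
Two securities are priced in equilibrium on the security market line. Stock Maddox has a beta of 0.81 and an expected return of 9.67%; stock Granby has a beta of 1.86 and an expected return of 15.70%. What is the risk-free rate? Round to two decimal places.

Both satisfy E(R) = R_f + β·MRP, so the slope of the SML is
MRP = (15.70% − 9.67%) / (1.86 − 0.81) = 6.03% / 1.05 = 5.7429%
R_f = E(R_Maddox) − β_Maddox·MRP = 9.67% − 0.81 × 5.7429% = 5.0183%

5.02%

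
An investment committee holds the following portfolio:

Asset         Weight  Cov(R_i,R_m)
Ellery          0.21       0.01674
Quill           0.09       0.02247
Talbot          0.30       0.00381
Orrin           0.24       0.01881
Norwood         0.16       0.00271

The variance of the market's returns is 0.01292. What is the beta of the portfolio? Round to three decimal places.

β_Ellery = 0.01674 / 0.01292 = 1.2957
β_Quill = 0.02247 / 0.01292 = 1.7392
β_Talbot = 0.00381 / 0.01292 = 0.2949
β_Orrin = 0.01881 / 0.01292 = 1.4559
β_Norwood = 0.00271 / 0.01292 = 0.2098
β_P = Σ w_i β_i = 0.21×1.2957 + 0.09×1.7392 + 0.30×0.2949 + 0.24×1.4559 + 0.16×0.2098 = 0.9001

0.900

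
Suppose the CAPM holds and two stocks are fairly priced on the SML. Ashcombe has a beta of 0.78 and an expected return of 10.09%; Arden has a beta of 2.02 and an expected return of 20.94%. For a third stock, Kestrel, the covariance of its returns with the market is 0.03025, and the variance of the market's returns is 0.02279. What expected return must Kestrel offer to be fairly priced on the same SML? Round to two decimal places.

14.88%

MRP = (20.94% − 10.09%) / (2.02 − 0.78) = 8.7500%
R_f = 10.09% − 0.78 × 8.7500% = 3.2650%
β_Kestrel = Cov / Var(R_m) = 0.03025 / 0.02279 = 1.3273
E(R_Kestrel) = R_f + β × MRP = 3.2650% + 1.3273 × 8.7500% = 14.88%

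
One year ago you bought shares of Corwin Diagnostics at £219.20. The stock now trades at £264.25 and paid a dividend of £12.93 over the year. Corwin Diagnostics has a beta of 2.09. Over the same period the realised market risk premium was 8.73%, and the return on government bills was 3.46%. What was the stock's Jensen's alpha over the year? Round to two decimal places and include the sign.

Realised HPR = (P1 + D1 − P0) / P0 = (264.25 + 12.93 − 219.20) / 219.20 = 57.98 / 219.20 = 26.4507%
CAPM required = R_f + β·MRP = 3.46% + 2.09 × 8.73% = 21.7057%
α = realised − required = 26.4507% − 21.7057% = +4.75%

+4.75%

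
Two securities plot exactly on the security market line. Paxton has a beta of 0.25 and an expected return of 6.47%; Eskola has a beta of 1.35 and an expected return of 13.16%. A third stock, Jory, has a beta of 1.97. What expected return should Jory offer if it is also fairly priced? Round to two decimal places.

MRP (SML slope) = (13.16% − 6.47%) / (1.35 − 0.25) = 6.69% / 1.10 = 6.0818%
R_f (intercept) = 6.47% − 0.25 × 6.0818% = 4.9496%
E(R_Jory) = R_f + β × MRP = 4.9496% + 1.97 × 6.0818% = 16.93%

16.93%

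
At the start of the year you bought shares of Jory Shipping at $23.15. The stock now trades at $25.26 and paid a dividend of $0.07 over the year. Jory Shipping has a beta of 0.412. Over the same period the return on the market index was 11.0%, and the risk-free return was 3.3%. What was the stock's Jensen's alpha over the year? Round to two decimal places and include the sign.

+2.94%

Realised HPR = (P1 + D1 − P0) / P0 = (25.26 + 0.07 − 23.15) / 23.15 = 2.18 / 23.15 = 9.4168%
MRP = 11.0% − 3.3% = 7.70%
CAPM required = R_f + β·MRP = 3.3% + 0.412 × 7.7% = 6.4724%
α = realised − required = 9.4168% − 6.4724% = +2.94%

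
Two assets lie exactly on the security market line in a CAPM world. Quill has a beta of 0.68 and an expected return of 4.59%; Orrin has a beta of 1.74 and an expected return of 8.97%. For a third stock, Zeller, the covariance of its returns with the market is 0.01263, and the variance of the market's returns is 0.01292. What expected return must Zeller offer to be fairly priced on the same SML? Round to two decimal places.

5.82%

MRP = (8.97% − 4.59%) / (1.74 − 0.68) = 4.1321%
R_f = 4.59% − 0.68 × 4.1321% = 1.7802%
β_Zeller = Cov / Var(R_m) = 0.01263 / 0.01292 = 0.9776
E(R_Zeller) = R_f + β × MRP = 1.7802% + 0.9776 × 4.1321% = 5.82%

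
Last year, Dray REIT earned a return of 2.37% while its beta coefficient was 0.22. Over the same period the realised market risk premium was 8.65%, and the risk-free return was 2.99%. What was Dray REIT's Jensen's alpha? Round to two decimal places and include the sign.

-2.52%

CAPM benchmark = R_f + β(R_m − R_f) = 2.99% + 0.22 × 8.65% = 4.8930%
α = actual − benchmark = 2.37% − 4.8930% = -2.52%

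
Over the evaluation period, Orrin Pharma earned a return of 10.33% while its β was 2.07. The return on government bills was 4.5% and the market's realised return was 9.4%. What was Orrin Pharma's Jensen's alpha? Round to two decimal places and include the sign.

Market excess return = 9.4% − 4.5% = 4.90%
CAPM benchmark = R_f + β(R_m − R_f) = 4.5% + 2.07 × 4.9% = 14.6430%
α = actual − benchmark = 10.33% − 14.6430% = -4.31%

-4.31%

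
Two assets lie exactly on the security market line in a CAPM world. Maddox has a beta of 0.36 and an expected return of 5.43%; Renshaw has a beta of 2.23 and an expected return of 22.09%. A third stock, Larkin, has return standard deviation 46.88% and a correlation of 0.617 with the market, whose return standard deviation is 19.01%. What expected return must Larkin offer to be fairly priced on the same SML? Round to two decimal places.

MRP = (22.09% − 5.43%) / (2.23 − 0.36) = 8.9091%
R_f = 5.43% − 0.36 × 8.9091% = 2.2227%
β_Larkin = ρ·σ_i/σ_m = 0.617 × 46.88 / 19.01 = 1.5216
E(R_Larkin) = R_f + β × MRP = 2.2227% + 1.5216 × 8.9091% = 15.78%

15.78%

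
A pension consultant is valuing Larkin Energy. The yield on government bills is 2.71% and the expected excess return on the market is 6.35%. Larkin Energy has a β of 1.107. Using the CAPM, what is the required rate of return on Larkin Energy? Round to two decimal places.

9.74%

E(R) = R_f + β × MRP = 2.71% + 1.107 × 6.35% = 9.74%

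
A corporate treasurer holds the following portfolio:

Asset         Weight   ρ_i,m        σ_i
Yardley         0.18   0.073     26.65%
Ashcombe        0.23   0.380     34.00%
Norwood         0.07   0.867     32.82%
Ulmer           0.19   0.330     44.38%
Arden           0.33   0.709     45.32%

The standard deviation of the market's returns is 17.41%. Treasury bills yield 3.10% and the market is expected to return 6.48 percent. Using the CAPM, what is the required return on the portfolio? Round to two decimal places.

β_Yardley = 0.073 × 26.65% / 17.41% = 0.1117
β_Ashcombe = 0.380 × 34.00% / 17.41% = 0.7421
β_Norwood = 0.867 × 32.82% / 17.41% = 1.6344
β_Ulmer = 0.330 × 44.38% / 17.41% = 0.8412
β_Arden = 0.709 × 45.32% / 17.41% = 1.8456
β_P = Σ w_i β_i = 0.18×0.1117 + 0.23×0.7421 + 0.07×1.6344 + 0.19×0.8412 + 0.33×1.8456 = 1.0741
MRP = 6.48% − 3.10% = 3.38%
E(R_P) = R_f + β_P × MRP = 3.10% + 1.0741 × 3.38% = 6.73%

6.73%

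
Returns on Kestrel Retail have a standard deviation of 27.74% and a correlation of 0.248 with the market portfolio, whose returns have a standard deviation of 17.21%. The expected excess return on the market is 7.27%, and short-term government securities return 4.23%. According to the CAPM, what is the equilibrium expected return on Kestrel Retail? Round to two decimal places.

β = ρ × σ_i / σ_m = 0.248 × 27.74% / 17.21% = 0.3997
E(R) = 4.23% + 0.3997 × 7.27% = 7.14%

7.14%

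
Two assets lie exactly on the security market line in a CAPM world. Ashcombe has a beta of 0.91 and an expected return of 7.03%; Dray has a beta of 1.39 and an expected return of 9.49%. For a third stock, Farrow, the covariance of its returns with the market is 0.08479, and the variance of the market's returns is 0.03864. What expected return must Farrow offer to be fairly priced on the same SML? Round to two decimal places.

MRP = (9.49% − 7.03%) / (1.39 − 0.91) = 5.1250%
R_f = 7.03% − 0.91 × 5.1250% = 2.3663%
β_Farrow = Cov / Var(R_m) = 0.08479 / 0.03864 = 2.1944
E(R_Farrow) = R_f + β × MRP = 2.3663% + 2.1944 × 5.1250% = 13.61%

13.61%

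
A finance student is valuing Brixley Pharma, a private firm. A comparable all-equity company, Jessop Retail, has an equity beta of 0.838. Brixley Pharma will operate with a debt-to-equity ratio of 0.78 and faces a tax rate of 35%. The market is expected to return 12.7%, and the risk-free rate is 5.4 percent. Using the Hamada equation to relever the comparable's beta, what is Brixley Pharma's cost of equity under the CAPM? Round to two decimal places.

β_L = β_U × [1 + (1 − t)(D/E)] = 0.838 × [1 + (1 − 0.35) × 0.78]
    = 0.838 × [1 + 0.65 × 0.78] = 0.838 × 1.5070 = 1.2629
MRP = 12.7% − 5.4% = 7.30%
E(R) = R_f + β_L × MRP = 5.4% + 1.2629 × 7.3% = 14.62%

14.62%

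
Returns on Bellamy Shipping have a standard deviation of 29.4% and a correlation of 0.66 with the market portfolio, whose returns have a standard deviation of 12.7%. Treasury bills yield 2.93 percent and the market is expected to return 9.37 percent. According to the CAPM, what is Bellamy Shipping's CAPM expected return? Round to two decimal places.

β = ρ × σ_i / σ_m = 0.66 × 29.4% / 12.7% = 1.5279
MRP = 9.37% − 2.93% = 6.44%
E(R) = 2.93% + 1.5279 × 6.44% = 12.77%

12.77%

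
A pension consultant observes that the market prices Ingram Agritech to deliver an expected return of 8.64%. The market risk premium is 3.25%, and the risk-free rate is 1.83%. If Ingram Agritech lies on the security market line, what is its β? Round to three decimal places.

β = (E(R) − R_f) / MRP = (8.64% − 1.83%) / 3.25% = 6.81% / 3.25% = 2.095

2.095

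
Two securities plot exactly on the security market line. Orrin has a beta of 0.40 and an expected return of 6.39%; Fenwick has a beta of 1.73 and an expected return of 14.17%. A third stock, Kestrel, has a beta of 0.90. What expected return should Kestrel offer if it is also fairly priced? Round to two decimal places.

MRP (SML slope) = (14.17% − 6.39%) / (1.73 − 0.40) = 7.78% / 1.33 = 5.8496%
R_f (intercept) = 6.39% − 0.40 × 5.8496% = 4.0502%
E(R_Kestrel) = R_f + β × MRP = 4.0502% + 0.90 × 5.8496% = 9.31%

9.31%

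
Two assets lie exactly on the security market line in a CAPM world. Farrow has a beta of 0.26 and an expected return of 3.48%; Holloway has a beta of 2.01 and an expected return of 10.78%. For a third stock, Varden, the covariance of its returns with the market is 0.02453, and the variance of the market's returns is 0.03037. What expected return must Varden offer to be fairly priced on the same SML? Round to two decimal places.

5.76%

MRP = (10.78% − 3.48%) / (2.01 − 0.26) = 4.1714%
R_f = 3.48% − 0.26 × 4.1714% = 2.3954%
β_Varden = Cov / Var(R_m) = 0.02453 / 0.03037 = 0.8077
E(R_Varden) = R_f + β × MRP = 2.3954% + 0.8077 × 4.1714% = 5.76%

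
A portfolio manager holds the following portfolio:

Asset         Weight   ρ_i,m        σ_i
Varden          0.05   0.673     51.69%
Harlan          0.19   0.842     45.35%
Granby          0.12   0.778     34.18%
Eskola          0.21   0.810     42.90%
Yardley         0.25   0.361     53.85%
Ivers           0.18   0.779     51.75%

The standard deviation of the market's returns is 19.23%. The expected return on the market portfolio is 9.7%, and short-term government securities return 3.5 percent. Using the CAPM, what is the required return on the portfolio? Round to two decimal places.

β_Varden = 0.673 × 51.69% / 19.23% = 1.8090
β_Harlan = 0.842 × 45.35% / 19.23% = 1.9857
β_Granby = 0.778 × 34.18% / 19.23% = 1.3828
β_Eskola = 0.810 × 42.90% / 19.23% = 1.8070
β_Yardley = 0.361 × 53.85% / 19.23% = 1.0109
β_Ivers = 0.779 × 51.75% / 19.23% = 2.0964
β_P = Σ w_i β_i = 0.05×1.8090 + 0.19×1.9857 + 0.12×1.3828 + 0.21×1.8070 + 0.25×1.0109 + 0.18×2.0964 = 1.6432
MRP = 9.7% − 3.5% = 6.20%
E(R_P) = R_f + β_P × MRP = 3.5% + 1.6432 × 6.2% = 13.69%

13.69%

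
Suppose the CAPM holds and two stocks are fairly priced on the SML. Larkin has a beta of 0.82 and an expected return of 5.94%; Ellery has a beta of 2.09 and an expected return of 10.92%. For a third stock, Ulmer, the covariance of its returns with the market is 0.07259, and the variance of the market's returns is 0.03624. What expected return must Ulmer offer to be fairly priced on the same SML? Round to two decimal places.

MRP = (10.92% − 5.94%) / (2.09 − 0.82) = 3.9213%
R_f = 5.94% − 0.82 × 3.9213% = 2.7245%
β_Ulmer = Cov / Var(R_m) = 0.07259 / 0.03624 = 2.0030
E(R_Ulmer) = R_f + β × MRP = 2.7245% + 2.0030 × 3.9213% = 10.58%

10.58%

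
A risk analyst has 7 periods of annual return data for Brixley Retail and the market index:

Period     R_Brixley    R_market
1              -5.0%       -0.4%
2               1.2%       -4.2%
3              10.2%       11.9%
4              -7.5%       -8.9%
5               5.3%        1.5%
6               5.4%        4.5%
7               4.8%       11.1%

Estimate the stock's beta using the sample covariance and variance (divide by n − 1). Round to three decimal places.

Mean R_i = (-5.0 + 1.2 + 10.2 − 7.5 + 5.3 + 5.4 + 4.8) / 7 = 2.0571%
Mean R_m = (-0.4 − 4.2 + 11.9 − 8.9 + 1.5 + 4.5 + 11.1) / 7 = 2.2143%
Σ(R_i − R̄_i)(R_m − R̄_m) = 238.7343  ⇒  Cov = 238.7343 / 6 = 39.7891
Σ(R_m − R̄_m)² = 350.0086  ⇒  Var(R_m) = 350.0086 / 6 = 58.3348
β = Cov / Var(R_m) = 39.7891 / 58.3348 = 0.6821

0.682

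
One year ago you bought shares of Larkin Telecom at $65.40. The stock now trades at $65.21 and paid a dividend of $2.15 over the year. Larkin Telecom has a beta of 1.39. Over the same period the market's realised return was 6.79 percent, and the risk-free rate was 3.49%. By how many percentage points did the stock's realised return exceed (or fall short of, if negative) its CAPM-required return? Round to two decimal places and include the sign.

-5.08%

Realised HPR = (P1 + D1 − P0) / P0 = (65.21 + 2.15 − 65.40) / 65.40 = 1.96 / 65.40 = 2.9969%
MRP = 6.79% − 3.49% = 3.30%
CAPM required = R_f + β·MRP = 3.49% + 1.39 × 3.30% = 8.0770%
α = realised − required = 2.9969% − 8.0770% = -5.08%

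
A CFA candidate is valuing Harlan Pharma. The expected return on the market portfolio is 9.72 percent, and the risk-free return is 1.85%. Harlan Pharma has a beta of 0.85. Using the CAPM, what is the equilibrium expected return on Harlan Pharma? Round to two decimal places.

8.54%

Market risk premium = E(R_m) − R_f = 9.72% − 1.85% = 7.87%
E(R) = R_f + β × MRP = 1.85% + 0.85 × 7.87% = 8.54%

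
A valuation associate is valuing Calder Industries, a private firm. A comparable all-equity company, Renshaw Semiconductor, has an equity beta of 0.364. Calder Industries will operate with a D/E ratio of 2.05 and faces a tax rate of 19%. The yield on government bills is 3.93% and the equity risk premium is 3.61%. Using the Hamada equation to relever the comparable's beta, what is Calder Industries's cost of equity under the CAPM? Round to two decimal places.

7.43%

β_L = β_U × [1 + (1 − t)(D/E)] = 0.364 × [1 + (1 − 0.19) × 2.05]
    = 0.364 × [1 + 0.81 × 2.05] = 0.364 × 2.6605 = 0.9684
E(R) = R_f + β_L × MRP = 3.93% + 0.9684 × 3.61% = 7.43%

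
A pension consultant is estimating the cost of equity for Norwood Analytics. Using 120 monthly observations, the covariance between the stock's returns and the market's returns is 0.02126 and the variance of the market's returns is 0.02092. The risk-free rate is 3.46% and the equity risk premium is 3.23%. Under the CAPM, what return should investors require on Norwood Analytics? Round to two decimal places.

β = Cov(R_i, R_m) / Var(R_m) = 0.02126 / 0.02092 = 1.0163
E(R) = R_f + β × MRP = 3.46% + 1.0163 × 3.23% = 6.74%

6.74%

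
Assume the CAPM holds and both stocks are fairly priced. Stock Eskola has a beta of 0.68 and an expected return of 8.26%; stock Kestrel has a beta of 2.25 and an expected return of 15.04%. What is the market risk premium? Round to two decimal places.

4.32%

Both satisfy E(R) = R_f + β·MRP, so the slope of the SML is
MRP = (15.04% − 8.26%) / (2.25 − 0.68) = 6.78% / 1.57 = 4.3185%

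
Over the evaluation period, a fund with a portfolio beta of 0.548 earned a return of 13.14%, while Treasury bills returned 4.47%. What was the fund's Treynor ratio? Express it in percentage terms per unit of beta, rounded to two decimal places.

15.82%

Treynor = (R_P − R_f) / β_P = (13.14% − 4.47%) / 0.5480 = 8.67% / 0.5480 = 15.82%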